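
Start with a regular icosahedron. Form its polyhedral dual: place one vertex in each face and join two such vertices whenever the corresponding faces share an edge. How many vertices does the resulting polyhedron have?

20

The base solid has V = 12, E = 30, F = 20.
The dual swaps V and F and preserves E: V′ = F = 20, E′ = E = 30, F′ = V = 12.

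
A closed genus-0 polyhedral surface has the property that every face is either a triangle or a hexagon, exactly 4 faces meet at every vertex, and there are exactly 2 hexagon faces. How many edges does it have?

24

Let x be the number of triangles; then F = 2 + x.
Edge–face incidences: 2E = 6·2 + 3·x = 12 + 3x.
Every vertex has degree 4, so 4V = 2E.
Euler: V − E + F = 2 ⇒ (2E)/4 − E + (2 + x) = 2.
Multiply by 8: 2·(2E) − 4·(2E) + 8·(2 + x) = 16, i.e. 16 + 8x − 2·(12 + 3x) = 16.
Collecting terms: 2x − 8 = 16, so 2x = 24, so x = 12.
Then 2E = 12 + 3·12 = 48, so E = 24, V = 2E/4 = 12, F = 2 + 12 = 14.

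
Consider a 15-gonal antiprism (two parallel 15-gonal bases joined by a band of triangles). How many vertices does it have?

30

An antiprism on an n-gon has two n-gon caps and 2n triangles: V = 2·15 = 30, E = 4·15 = 60, F = 2·15 + 2 = 32.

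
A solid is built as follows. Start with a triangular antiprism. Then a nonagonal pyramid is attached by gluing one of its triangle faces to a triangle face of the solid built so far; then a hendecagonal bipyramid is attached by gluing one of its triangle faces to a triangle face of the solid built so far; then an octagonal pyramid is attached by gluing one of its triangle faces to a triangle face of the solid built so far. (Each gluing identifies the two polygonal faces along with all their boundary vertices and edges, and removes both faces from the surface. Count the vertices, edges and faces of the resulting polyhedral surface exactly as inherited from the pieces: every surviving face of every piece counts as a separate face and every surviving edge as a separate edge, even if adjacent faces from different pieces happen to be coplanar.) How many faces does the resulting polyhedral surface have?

A triangular antiprism: V=6, E=12, F=8.
Attach a nonagonal pyramid (V=10, E=18, F=10) along a 3-gon: merge 3 vertices and 3 edges, delete both glued faces → V=13, E=27, F=16.
Attach a hendecagonal bipyramid (V=13, E=33, F=22) along a 3-gon: merge 3 vertices and 3 edges, delete both glued faces → V=23, E=57, F=36.
Attach an octagonal pyramid (V=9, E=16, F=9) along a 3-gon: merge 3 vertices and 3 edges, delete both glued faces → V=29, E=70, F=43.
Check: V − E + F = 29 − 70 + 43 = 2.

43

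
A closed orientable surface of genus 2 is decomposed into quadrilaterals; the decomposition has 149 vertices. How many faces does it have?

151

χ = 2 − 2·2 = -2, and every face is a square so 4F = 2E.
V − E + F = -2 with E = 4F/2 gives 149 − (4/2 − 1)·F = -2, so F = 151 and E = 302.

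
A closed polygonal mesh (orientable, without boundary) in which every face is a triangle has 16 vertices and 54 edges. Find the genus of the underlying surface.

Every face is a triangle and each edge borders two faces, so 3F = 2·54, giving F = 36.
χ = V − E + F = 16 − 54 + 36 = -2.
For a closed orientable surface χ = 2 − 2g, so g = (2 − (-2))/2 = 2.

2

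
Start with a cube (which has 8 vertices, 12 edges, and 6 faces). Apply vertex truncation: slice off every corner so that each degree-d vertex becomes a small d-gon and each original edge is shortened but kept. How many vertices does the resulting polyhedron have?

24

Truncation replaces each original edge-end by a new vertex, so V′ = 2E = 24.
Each original edge survives, and each old vertex of degree d contributes d new edges; summing degrees gives Σd = 2E, so E′ = E + 2E = 3E = 36.
Each original face survives and each original vertex becomes one new face: F′ = F + V = 14.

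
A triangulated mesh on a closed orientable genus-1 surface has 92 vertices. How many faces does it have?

χ = 2 − 2·1 = 0, and every face is a triangle so 3F = 2E.
V − E + F = 0 with E = 3F/2 gives 92 − (3/2 − 1)·F = 0, so F = 184 and E = 276.

184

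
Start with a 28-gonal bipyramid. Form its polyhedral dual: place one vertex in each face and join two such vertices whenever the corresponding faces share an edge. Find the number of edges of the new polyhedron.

84

The base solid has V = 30, E = 84, F = 56.
The dual swaps V and F and preserves E: V′ = F = 56, E′ = E = 84, F′ = V = 30.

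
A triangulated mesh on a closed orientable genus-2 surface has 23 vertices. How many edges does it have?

χ = 2 − 2·2 = -2, and every face is a triangle so 3F = 2E.
V − E + F = -2 with E = 3F/2 gives 23 − (3/2 − 1)·F = -2, so F = 50 and E = 75.

75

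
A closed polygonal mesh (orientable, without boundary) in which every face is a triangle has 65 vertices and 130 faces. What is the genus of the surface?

1

Every face is a triangle, so 2E = 3·130 = 390, giving E = 195.
χ = V − E + F = 65 − 195 + 130 = 0.
For a closed orientable surface χ = 2 − 2g, so g = (2 − (0))/2 = 1.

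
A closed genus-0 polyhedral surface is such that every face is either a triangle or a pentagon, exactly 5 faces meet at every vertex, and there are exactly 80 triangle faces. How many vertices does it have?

Let x be the number of pentagons; then F = 80 + x.
Edge–face incidences: 2E = 3·80 + 5·x = 240 + 5x.
Every vertex has degree 5, so 5V = 2E.
Euler: V − E + F = 2 ⇒ (2E)/5 − E + (80 + x) = 2.
Multiply by 10: 2·(2E) − 5·(2E) + 10·(80 + x) = 20, i.e. 800 + 10x − 3·(240 + 5x) = 20.
Collecting terms: −5x + 80 = 20, so −5x = −60, so x = 12.
Then 2E = 240 + 5·12 = 300, so E = 150, V = 2E/5 = 60, F = 80 + 12 = 92.

60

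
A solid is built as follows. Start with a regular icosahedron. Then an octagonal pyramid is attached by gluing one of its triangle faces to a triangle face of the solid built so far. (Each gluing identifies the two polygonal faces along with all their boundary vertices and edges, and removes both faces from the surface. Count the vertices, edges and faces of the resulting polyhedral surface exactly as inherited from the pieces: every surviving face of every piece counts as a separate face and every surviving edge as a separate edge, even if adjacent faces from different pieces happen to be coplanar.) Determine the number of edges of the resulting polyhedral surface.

A regular icosahedron: V=12, E=30, F=20.
Attach an octagonal pyramid (V=9, E=16, F=9) along a 3-gon: merge 3 vertices and 3 edges, delete both glued faces → V=18, E=43, F=27.
Check: V − E + F = 18 − 43 + 27 = 2.

43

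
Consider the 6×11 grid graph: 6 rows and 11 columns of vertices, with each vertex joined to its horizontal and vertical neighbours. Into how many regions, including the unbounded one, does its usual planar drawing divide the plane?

The grid has V = 6·11 = 66 vertices and E = 6·10 + 11·5 = 115 edges.
F = 2 − V + E = 2 − 66 + 115 = 51.

51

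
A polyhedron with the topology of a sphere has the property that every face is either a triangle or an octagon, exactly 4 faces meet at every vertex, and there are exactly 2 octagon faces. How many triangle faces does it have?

Let x be the number of triangles; then F = 2 + x.
Edge–face incidences: 2E = 8·2 + 3·x = 16 + 3x.
Every vertex has degree 4, so 4V = 2E.
Euler: V − E + F = 2 ⇒ (2E)/4 − E + (2 + x) = 2.
Multiply by 8: 2·(2E) − 4·(2E) + 8·(2 + x) = 16, i.e. 16 + 8x − 2·(16 + 3x) = 16.
Collecting terms: 2x − 16 = 16, so 2x = 32, so x = 16.
Then 2E = 16 + 3·16 = 64, so E = 32, V = 2E/4 = 16, F = 2 + 16 = 18.

16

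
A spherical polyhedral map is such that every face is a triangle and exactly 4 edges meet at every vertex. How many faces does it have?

8

Each face has 3 edges and each edge borders two faces, so 2E = 3F.
Each vertex has degree 4, so 4V = 2E and hence V = 3F/4.
Euler: V − E + F = 2 ⇒ (3F/4) − (3F/2) + F = 2.
Multiply by 8: (6 − 12 + 8)F = 16, i.e. 2F = 16.
So F = 8, E = 3·8/2 = 12, V = 3·8/4 = 6.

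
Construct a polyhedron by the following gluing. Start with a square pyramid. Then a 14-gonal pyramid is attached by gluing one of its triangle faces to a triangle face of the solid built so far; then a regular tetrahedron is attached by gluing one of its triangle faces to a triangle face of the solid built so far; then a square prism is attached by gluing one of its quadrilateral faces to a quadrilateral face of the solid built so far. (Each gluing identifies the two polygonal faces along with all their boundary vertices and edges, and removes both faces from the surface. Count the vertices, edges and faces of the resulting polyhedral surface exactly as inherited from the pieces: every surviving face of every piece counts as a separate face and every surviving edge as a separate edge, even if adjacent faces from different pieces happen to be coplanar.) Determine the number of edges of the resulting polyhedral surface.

44

A square pyramid: V=5, E=8, F=5.
Attach a 14-gonal pyramid (V=15, E=28, F=15) along a 3-gon: merge 3 vertices and 3 edges, delete both glued faces → V=17, E=33, F=18.
Attach a regular tetrahedron (V=4, E=6, F=4) along a 3-gon: merge 3 vertices and 3 edges, delete both glued faces → V=18, E=36, F=20.
Attach a square prism (V=8, E=12, F=6) along a 4-gon: merge 4 vertices and 4 edges, delete both glued faces → V=22, E=44, F=24.
Check: V − E + F = 22 − 44 + 24 = 2.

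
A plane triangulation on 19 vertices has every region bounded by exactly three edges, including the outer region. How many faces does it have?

34

In a plane triangulation 3F = 2E and V − E + F = 2, so F = 2V − 4 = 2·19 − 4 = 34.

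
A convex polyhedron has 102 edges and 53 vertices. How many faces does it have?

Here V − E + F = 2.
F = 2 − V + E = 2 − 53 + 102 = 51.

51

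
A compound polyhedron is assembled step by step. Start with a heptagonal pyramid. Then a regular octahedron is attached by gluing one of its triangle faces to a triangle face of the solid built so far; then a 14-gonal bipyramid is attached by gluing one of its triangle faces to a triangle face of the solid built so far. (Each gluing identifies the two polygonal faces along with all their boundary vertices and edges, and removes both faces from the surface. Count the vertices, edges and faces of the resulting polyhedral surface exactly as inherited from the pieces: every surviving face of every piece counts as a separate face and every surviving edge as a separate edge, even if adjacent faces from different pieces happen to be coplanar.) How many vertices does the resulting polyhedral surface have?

A heptagonal pyramid: V=8, E=14, F=8.
Attach a regular octahedron (V=6, E=12, F=8) along a 3-gon: merge 3 vertices and 3 edges, delete both glued faces → V=11, E=23, F=14.
Attach a 14-gonal bipyramid (V=16, E=42, F=28) along a 3-gon: merge 3 vertices and 3 edges, delete both glued faces → V=24, E=62, F=40.
Check: V − E + F = 24 − 62 + 40 = 2.

24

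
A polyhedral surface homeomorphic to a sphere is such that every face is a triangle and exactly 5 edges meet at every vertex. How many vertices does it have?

Each face has 3 edges and each edge borders two faces, so 2E = 3F.
Each vertex has degree 5, so 5V = 2E and hence V = 3F/5.
Euler: V − E + F = 2 ⇒ (3F/5) − (3F/2) + F = 2.
Multiply by 10: (6 − 15 + 10)F = 20, i.e. 1F = 20.
So F = 20, E = 3·20/2 = 30, V = 3·20/5 = 12.

12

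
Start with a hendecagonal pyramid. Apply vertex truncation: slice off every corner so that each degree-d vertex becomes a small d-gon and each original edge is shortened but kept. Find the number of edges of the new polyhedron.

The base solid has V = 12, E = 22, F = 12.
Truncation replaces each original edge-end by a new vertex, so V′ = 2E = 44.
Each original edge survives, and each old vertex of degree d contributes d new edges; summing degrees gives Σd = 2E, so E′ = E + 2E = 3E = 66.
Each original face survives and each original vertex becomes one new face: F′ = F + V = 24.

66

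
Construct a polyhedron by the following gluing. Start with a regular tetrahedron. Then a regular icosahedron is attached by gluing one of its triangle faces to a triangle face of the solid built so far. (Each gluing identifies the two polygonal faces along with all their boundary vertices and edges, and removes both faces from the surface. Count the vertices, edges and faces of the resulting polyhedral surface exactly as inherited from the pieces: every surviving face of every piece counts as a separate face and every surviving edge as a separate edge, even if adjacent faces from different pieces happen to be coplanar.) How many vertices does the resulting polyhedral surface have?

A regular tetrahedron: V=4, E=6, F=4.
Attach a regular icosahedron (V=12, E=30, F=20) along a 3-gon: merge 3 vertices and 3 edges, delete both glued faces → V=13, E=33, F=22.
Check: V − E + F = 13 − 33 + 22 = 2.

13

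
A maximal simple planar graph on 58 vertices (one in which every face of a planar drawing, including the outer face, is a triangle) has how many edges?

In a plane triangulation 3F = 2E and V − E + F = 2, so E = 3V − 6 = 3·58 − 6 = 168.

168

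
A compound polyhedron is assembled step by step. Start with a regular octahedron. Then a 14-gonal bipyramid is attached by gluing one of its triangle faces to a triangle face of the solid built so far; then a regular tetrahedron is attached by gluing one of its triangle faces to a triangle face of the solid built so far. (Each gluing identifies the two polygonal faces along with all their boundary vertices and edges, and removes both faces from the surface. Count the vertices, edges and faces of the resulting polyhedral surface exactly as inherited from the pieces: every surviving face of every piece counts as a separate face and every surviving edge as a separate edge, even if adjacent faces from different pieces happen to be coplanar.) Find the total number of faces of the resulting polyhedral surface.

A regular octahedron: V=6, E=12, F=8.
Attach a 14-gonal bipyramid (V=16, E=42, F=28) along a 3-gon: merge 3 vertices and 3 edges, delete both glued faces → V=19, E=51, F=34.
Attach a regular tetrahedron (V=4, E=6, F=4) along a 3-gon: merge 3 vertices and 3 edges, delete both glued faces → V=20, E=54, F=36.
Check: V − E + F = 20 − 54 + 36 = 2.

36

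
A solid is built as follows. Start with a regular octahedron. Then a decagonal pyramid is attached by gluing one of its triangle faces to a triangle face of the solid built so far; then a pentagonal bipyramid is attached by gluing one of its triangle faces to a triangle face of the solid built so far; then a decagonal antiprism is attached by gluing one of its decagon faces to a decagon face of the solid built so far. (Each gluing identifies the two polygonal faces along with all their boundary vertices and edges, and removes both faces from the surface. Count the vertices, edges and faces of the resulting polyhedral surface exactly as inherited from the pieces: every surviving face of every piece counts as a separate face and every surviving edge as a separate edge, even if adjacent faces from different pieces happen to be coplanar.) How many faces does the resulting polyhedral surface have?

45

A regular octahedron: V=6, E=12, F=8.
Attach a decagonal pyramid (V=11, E=20, F=11) along a 3-gon: merge 3 vertices and 3 edges, delete both glued faces → V=14, E=29, F=17.
Attach a pentagonal bipyramid (V=7, E=15, F=10) along a 3-gon: merge 3 vertices and 3 edges, delete both glued faces → V=18, E=41, F=25.
Attach a decagonal antiprism (V=20, E=40, F=22) along a 10-gon: merge 10 vertices and 10 edges, delete both glued faces → V=28, E=71, F=45.
Check: V − E + F = 28 − 71 + 45 = 2.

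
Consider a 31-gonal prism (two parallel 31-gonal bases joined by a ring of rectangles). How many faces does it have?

33

A prism on an n-gon has two n-gon bases and n rectangular sides: V = 2·31 = 62, E = 3·31 = 93, F = 31 + 2 = 33.
Check: V − E + F = 62 − 93 + 33 = 2.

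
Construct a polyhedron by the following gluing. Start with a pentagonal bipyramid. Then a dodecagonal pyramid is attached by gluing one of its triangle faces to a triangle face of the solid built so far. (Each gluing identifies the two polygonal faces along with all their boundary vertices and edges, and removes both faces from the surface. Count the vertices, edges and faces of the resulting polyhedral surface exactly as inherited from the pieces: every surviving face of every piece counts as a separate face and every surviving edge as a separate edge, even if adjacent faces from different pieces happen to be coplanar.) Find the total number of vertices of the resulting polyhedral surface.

A pentagonal bipyramid: V=7, E=15, F=10.
Attach a dodecagonal pyramid (V=13, E=24, F=13) along a 3-gon: merge 3 vertices and 3 edges, delete both glued faces → V=17, E=36, F=21.
Check: V − E + F = 17 − 36 + 21 = 2.

17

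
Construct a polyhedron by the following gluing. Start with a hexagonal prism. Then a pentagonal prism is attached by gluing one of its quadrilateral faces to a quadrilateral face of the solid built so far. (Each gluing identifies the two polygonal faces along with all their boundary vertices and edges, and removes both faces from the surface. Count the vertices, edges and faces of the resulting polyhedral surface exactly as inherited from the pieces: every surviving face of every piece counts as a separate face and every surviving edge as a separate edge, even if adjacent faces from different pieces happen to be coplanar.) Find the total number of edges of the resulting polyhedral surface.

A hexagonal prism: V=12, E=18, F=8.
Attach a pentagonal prism (V=10, E=15, F=7) along a 4-gon: merge 4 vertices and 4 edges, delete both glued faces → V=18, E=29, F=13.
Check: V − E + F = 18 − 29 + 13 = 2.

29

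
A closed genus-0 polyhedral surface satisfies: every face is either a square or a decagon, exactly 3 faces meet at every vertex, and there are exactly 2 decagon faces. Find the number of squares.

Let x be the number of squares; then F = 2 + x.
Edge–face incidences: 2E = 10·2 + 4·x = 20 + 4x.
Every vertex has degree 3, so 3V = 2E.
Euler: V − E + F = 2 ⇒ (2E)/3 − E + (2 + x) = 2.
Multiply by 6: 2·(2E) − 3·(2E) + 6·(2 + x) = 12, i.e. 12 + 6x − (20 + 4x) = 12.
Collecting terms: 2x − 8 = 12, so 2x = 20, so x = 10.
Then 2E = 20 + 4·10 = 60, so E = 30, V = 2E/3 = 20, F = 2 + 10 = 12.

10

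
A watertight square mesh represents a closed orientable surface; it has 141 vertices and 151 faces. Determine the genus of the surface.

6

Every face is a square, so 2E = 4·151 = 604, giving E = 302.
χ = V − E + F = 141 − 302 + 151 = -10.
For a closed orientable surface χ = 2 − 2g, so g = (2 − (-10))/2 = 6.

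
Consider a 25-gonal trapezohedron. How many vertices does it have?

52

The n-trapezohedron (dual of the n-antiprism) has V = 2·25 + 2 = 52, E = 4·25 = 100, F = 2·25 = 50.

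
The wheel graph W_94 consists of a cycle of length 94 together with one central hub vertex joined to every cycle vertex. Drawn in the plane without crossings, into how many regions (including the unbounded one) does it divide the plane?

W_94 has V = 94 + 1 = 95 vertices and E = 2·94 = 188 edges.
By Euler's formula F = 2 − V + E = 2 − 95 + 188 = 95.

95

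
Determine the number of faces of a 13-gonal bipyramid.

A bipyramid over an n-gon has 2n triangular faces and n + 2 vertices: V = 13 + 2 = 15, E = 3·13 = 39, F = 2·13 = 26.

26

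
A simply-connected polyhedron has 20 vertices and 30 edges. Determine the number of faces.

12

Here V − E + F = 2.
F = 2 − V + E = 2 − 20 + 30 = 12.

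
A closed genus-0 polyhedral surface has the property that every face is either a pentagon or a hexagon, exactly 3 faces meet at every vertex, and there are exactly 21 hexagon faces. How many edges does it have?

93

Let x be the number of pentagons; then F = 21 + x.
Edge–face incidences: 2E = 6·21 + 5·x = 126 + 5x.
Every vertex has degree 3, so 3V = 2E.
Euler: V − E + F = 2 ⇒ (2E)/3 − E + (21 + x) = 2.
Multiply by 6: 2·(2E) − 3·(2E) + 6·(21 + x) = 12, i.e. 126 + 6x − (126 + 5x) = 12.
Collecting terms: x = 12.
Then 2E = 126 + 5·12 = 186, so E = 93, V = 2E/3 = 62, F = 21 + 12 = 33.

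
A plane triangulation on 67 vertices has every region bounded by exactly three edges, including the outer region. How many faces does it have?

130

In a plane triangulation 3F = 2E and V − E + F = 2, so F = 2V − 4 = 2·67 − 4 = 130.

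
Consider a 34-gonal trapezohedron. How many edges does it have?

136

The n-trapezohedron (dual of the n-antiprism) has V = 2·34 + 2 = 70, E = 4·34 = 136, F = 2·34 = 68.
Check: V − E + F = 70 − 136 + 68 = 2.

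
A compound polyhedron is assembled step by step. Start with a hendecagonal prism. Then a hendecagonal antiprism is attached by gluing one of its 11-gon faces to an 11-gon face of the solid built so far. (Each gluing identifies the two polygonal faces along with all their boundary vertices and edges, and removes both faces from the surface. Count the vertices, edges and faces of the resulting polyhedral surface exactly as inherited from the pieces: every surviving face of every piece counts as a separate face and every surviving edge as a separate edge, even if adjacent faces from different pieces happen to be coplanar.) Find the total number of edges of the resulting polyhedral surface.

A hendecagonal prism: V=22, E=33, F=13.
Attach a hendecagonal antiprism (V=22, E=44, F=24) along an 11-gon: merge 11 vertices and 11 edges, delete both glued faces → V=33, E=66, F=35.
Check: V − E + F = 33 − 66 + 35 = 2.

66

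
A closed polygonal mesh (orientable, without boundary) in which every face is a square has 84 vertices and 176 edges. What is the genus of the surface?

3

Every face is a square and each edge borders two faces, so 4F = 2·176, giving F = 88.
χ = V − E + F = 84 − 176 + 88 = -4.
For a closed orientable surface χ = 2 − 2g, so g = (2 − (-4))/2 = 3.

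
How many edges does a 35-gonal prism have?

105

A prism on an n-gon has two n-gon bases and n rectangular sides: V = 2·35 = 70, E = 3·35 = 105, F = 35 + 2 = 37.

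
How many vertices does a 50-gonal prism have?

A prism on an n-gon has two n-gon bases and n rectangular sides: V = 2·50 = 100, E = 3·50 = 150, F = 50 + 2 = 52.

100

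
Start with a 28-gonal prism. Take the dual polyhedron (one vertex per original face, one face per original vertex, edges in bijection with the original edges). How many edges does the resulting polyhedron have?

84

The base solid has V = 56, E = 84, F = 30.
The dual swaps V and F and preserves E: V′ = F = 30, E′ = E = 84, F′ = V = 56.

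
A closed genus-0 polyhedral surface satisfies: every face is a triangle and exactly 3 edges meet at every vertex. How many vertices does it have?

4

Each face has 3 edges and each edge borders two faces, so 2E = 3F.
Each vertex has degree 3, so 3V = 2E and hence V = 3F/3.
Euler: V − E + F = 2 ⇒ (3F/3) − (3F/2) + F = 2.
Multiply by 6: (6 − 9 + 6)F = 12, i.e. 3F = 12.
So F = 4, E = 3·4/2 = 6, V = 3·4/3 = 4.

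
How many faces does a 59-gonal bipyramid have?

118

A bipyramid over an n-gon has 2n triangular faces and n + 2 vertices: V = 59 + 2 = 61, E = 3·59 = 177, F = 2·59 = 118.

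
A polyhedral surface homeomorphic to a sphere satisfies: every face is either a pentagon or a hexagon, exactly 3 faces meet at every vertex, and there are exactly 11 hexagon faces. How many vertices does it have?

42

Let x be the number of pentagons; then F = 11 + x.
Edge–face incidences: 2E = 6·11 + 5·x = 66 + 5x.
Every vertex has degree 3, so 3V = 2E.
Euler: V − E + F = 2 ⇒ (2E)/3 − E + (11 + x) = 2.
Multiply by 6: 2·(2E) − 3·(2E) + 6·(11 + x) = 12, i.e. 66 + 6x − (66 + 5x) = 12.
Collecting terms: x = 12.
Then 2E = 66 + 5·12 = 126, so E = 63, V = 2E/3 = 42, F = 11 + 12 = 23.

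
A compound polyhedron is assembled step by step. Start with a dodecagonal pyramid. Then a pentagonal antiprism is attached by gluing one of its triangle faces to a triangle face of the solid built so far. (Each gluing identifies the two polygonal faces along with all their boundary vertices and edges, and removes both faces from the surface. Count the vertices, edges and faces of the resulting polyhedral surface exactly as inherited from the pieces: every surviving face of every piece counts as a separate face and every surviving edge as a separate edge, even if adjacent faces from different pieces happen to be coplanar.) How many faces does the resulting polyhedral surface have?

23

A dodecagonal pyramid: V=13, E=24, F=13.
Attach a pentagonal antiprism (V=10, E=20, F=12) along a 3-gon: merge 3 vertices and 3 edges, delete both glued faces → V=20, E=41, F=23.
Check: V − E + F = 20 − 41 + 23 = 2.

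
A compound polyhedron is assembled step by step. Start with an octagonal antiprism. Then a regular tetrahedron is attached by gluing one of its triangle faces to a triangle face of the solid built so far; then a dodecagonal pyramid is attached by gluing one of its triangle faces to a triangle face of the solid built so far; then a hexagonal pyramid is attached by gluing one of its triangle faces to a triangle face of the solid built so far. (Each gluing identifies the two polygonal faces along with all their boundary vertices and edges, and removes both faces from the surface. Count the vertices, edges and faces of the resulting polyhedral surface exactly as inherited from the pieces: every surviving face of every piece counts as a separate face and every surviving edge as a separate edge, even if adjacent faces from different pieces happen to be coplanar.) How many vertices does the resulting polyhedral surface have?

31

An octagonal antiprism: V=16, E=32, F=18.
Attach a regular tetrahedron (V=4, E=6, F=4) along a 3-gon: merge 3 vertices and 3 edges, delete both glued faces → V=17, E=35, F=20.
Attach a dodecagonal pyramid (V=13, E=24, F=13) along a 3-gon: merge 3 vertices and 3 edges, delete both glued faces → V=27, E=56, F=31.
Attach a hexagonal pyramid (V=7, E=12, F=7) along a 3-gon: merge 3 vertices and 3 edges, delete both glued faces → V=31, E=65, F=36.
Check: V − E + F = 31 − 65 + 36 = 2.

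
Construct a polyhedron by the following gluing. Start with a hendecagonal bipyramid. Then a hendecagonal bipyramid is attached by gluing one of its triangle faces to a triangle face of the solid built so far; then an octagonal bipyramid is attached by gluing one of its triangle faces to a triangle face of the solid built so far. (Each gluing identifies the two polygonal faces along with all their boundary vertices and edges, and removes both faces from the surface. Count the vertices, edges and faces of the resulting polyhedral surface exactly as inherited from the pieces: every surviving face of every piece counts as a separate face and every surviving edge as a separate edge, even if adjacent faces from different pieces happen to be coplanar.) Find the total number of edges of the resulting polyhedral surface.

84

A hendecagonal bipyramid: V=13, E=33, F=22.
Attach a hendecagonal bipyramid (V=13, E=33, F=22) along a 3-gon: merge 3 vertices and 3 edges, delete both glued faces → V=23, E=63, F=42.
Attach an octagonal bipyramid (V=10, E=24, F=16) along a 3-gon: merge 3 vertices and 3 edges, delete both glued faces → V=30, E=84, F=56.
Check: V − E + F = 30 − 84 + 56 = 2.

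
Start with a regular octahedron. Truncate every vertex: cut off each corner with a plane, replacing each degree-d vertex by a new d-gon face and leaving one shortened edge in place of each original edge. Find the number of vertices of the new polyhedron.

24

The base solid has V = 6, E = 12, F = 8.
Truncation replaces each original edge-end by a new vertex, so V′ = 2E = 24.
Each original edge survives, and each old vertex of degree d contributes d new edges; summing degrees gives Σd = 2E, so E′ = E + 2E = 3E = 36.
Each original face survives and each original vertex becomes one new face: F′ = F + V = 14.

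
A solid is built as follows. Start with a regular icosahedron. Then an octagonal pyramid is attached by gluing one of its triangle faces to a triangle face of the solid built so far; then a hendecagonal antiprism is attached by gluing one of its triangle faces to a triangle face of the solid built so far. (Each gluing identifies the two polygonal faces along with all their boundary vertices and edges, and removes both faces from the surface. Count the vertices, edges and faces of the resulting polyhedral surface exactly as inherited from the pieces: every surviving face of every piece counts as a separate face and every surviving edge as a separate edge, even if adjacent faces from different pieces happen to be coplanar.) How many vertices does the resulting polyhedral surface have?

37

A regular icosahedron: V=12, E=30, F=20.
Attach an octagonal pyramid (V=9, E=16, F=9) along a 3-gon: merge 3 vertices and 3 edges, delete both glued faces → V=18, E=43, F=27.
Attach a hendecagonal antiprism (V=22, E=44, F=24) along a 3-gon: merge 3 vertices and 3 edges, delete both glued faces → V=37, E=84, F=49.
Check: V − E + F = 37 − 84 + 49 = 2.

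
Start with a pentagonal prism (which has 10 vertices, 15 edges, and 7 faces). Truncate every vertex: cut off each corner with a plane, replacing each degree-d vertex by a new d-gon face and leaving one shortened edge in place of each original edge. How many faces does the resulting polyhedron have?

Truncation replaces each original edge-end by a new vertex, so V′ = 2E = 30.
Each original edge survives, and each old vertex of degree d contributes d new edges; summing degrees gives Σd = 2E, so E′ = E + 2E = 3E = 45.
Each original face survives and each original vertex becomes one new face: F′ = F + V = 17.

17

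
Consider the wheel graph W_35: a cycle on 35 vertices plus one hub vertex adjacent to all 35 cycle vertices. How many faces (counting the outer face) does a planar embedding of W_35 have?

36

W_35 has V = 35 + 1 = 36 vertices and E = 2·35 = 70 edges.
By Euler's formula F = 2 − V + E = 2 − 36 + 70 = 36.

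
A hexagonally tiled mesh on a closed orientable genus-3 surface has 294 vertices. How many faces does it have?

149

χ = 2 − 2·3 = -4, and every face is a hexagon so 6F = 2E.
V − E + F = -4 with E = 6F/2 gives 294 − (6/2 − 1)·F = -4, so F = 149 and E = 447.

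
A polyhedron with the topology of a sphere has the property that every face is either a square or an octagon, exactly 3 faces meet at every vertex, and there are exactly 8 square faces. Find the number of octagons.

Let x be the number of octagons; then F = 8 + x.
Edge–face incidences: 2E = 4·8 + 8·x = 32 + 8x.
Every vertex has degree 3, so 3V = 2E.
Euler: V − E + F = 2 ⇒ (2E)/3 − E + (8 + x) = 2.
Multiply by 6: 2·(2E) − 3·(2E) + 6·(8 + x) = 12, i.e. 48 + 6x − (32 + 8x) = 12.
Collecting terms: −2x + 16 = 12, so −2x = −4, so x = 2.
Then 2E = 32 + 8·2 = 48, so E = 24, V = 2E/3 = 16, F = 8 + 2 = 10.

2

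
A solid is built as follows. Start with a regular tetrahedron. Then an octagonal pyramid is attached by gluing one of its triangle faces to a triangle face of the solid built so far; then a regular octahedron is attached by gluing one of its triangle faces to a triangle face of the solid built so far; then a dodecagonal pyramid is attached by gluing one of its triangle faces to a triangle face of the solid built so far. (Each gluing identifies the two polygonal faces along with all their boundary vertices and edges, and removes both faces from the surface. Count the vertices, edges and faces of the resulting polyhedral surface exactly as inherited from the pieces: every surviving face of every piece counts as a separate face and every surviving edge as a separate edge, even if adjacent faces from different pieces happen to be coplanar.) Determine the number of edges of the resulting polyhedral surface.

49

A regular tetrahedron: V=4, E=6, F=4.
Attach an octagonal pyramid (V=9, E=16, F=9) along a 3-gon: merge 3 vertices and 3 edges, delete both glued faces → V=10, E=19, F=11.
Attach a regular octahedron (V=6, E=12, F=8) along a 3-gon: merge 3 vertices and 3 edges, delete both glued faces → V=13, E=28, F=17.
Attach a dodecagonal pyramid (V=13, E=24, F=13) along a 3-gon: merge 3 vertices and 3 edges, delete both glued faces → V=23, E=49, F=28.
Check: V − E + F = 23 − 49 + 28 = 2.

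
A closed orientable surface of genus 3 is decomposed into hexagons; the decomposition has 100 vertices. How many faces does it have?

52

χ = 2 − 2·3 = -4, and every face is a hexagon so 6F = 2E.
V − E + F = -4 with E = 6F/2 gives 100 − (6/2 − 1)·F = -4, so F = 52 and E = 156.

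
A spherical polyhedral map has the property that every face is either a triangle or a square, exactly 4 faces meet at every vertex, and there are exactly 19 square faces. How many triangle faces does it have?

8

Let x be the number of triangles; then F = 19 + x.
Edge–face incidences: 2E = 4·19 + 3·x = 76 + 3x.
Every vertex has degree 4, so 4V = 2E.
Euler: V − E + F = 2 ⇒ (2E)/4 − E + (19 + x) = 2.
Multiply by 8: 2·(2E) − 4·(2E) + 8·(19 + x) = 16, i.e. 152 + 8x − 2·(76 + 3x) = 16.
Collecting terms: 2x = 16, so x = 8.
Then 2E = 76 + 3·8 = 100, so E = 50, V = 2E/4 = 25, F = 19 + 8 = 27.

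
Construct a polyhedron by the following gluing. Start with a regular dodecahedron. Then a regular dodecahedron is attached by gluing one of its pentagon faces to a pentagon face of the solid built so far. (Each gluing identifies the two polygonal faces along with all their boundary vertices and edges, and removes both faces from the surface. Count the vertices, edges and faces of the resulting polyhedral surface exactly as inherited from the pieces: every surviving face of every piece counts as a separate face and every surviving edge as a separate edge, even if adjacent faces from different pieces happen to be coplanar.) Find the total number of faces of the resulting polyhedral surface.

22

A regular dodecahedron: V=20, E=30, F=12.
Attach a regular dodecahedron (V=20, E=30, F=12) along a 5-gon: merge 5 vertices and 5 edges, delete both glued faces → V=35, E=55, F=22.
Check: V − E + F = 35 − 55 + 22 = 2.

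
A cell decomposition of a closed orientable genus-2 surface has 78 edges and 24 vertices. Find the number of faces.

For a closed orientable surface of genus 2, χ = 2 − 2·2 = -2.
F = -2 − V + E = -2 − 24 + 78 = 52.

52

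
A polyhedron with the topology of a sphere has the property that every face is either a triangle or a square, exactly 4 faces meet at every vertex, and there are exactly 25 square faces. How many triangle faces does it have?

8

Let x be the number of triangles; then F = 25 + x.
Edge–face incidences: 2E = 4·25 + 3·x = 100 + 3x.
Every vertex has degree 4, so 4V = 2E.
Euler: V − E + F = 2 ⇒ (2E)/4 − E + (25 + x) = 2.
Multiply by 8: 2·(2E) − 4·(2E) + 8·(25 + x) = 16, i.e. 200 + 8x − 2·(100 + 3x) = 16.
Collecting terms: 2x = 16, so x = 8.
Then 2E = 100 + 3·8 = 124, so E = 62, V = 2E/4 = 31, F = 25 + 8 = 33.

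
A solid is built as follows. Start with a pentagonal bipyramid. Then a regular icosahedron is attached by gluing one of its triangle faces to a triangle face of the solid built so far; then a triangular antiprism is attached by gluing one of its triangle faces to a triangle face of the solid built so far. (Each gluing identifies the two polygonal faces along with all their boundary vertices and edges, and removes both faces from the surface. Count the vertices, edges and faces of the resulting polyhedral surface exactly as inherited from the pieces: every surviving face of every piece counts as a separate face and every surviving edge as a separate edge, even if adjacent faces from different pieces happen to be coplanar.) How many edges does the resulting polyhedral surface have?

A pentagonal bipyramid: V=7, E=15, F=10.
Attach a regular icosahedron (V=12, E=30, F=20) along a 3-gon: merge 3 vertices and 3 edges, delete both glued faces → V=16, E=42, F=28.
Attach a triangular antiprism (V=6, E=12, F=8) along a 3-gon: merge 3 vertices and 3 edges, delete both glued faces → V=19, E=51, F=34.
Check: V − E + F = 19 − 51 + 34 = 2.

51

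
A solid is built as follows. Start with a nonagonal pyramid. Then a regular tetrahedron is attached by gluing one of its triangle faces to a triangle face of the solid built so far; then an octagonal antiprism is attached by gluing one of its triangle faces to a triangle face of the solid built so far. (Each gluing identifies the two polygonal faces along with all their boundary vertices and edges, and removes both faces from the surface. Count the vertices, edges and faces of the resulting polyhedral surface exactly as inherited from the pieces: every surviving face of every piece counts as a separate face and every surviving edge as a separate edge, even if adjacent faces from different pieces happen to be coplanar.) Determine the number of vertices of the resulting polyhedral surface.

A nonagonal pyramid: V=10, E=18, F=10.
Attach a regular tetrahedron (V=4, E=6, F=4) along a 3-gon: merge 3 vertices and 3 edges, delete both glued faces → V=11, E=21, F=12.
Attach an octagonal antiprism (V=16, E=32, F=18) along a 3-gon: merge 3 vertices and 3 edges, delete both glued faces → V=24, E=50, F=28.
Check: V − E + F = 24 − 50 + 28 = 2.

24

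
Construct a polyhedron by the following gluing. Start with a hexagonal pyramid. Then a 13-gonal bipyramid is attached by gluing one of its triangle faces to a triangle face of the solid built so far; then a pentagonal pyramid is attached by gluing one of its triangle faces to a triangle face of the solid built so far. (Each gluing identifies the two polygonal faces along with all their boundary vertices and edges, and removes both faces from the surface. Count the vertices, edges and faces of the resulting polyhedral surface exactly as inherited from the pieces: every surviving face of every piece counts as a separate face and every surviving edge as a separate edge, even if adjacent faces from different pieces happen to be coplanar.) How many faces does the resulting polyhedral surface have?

35

A hexagonal pyramid: V=7, E=12, F=7.
Attach a 13-gonal bipyramid (V=15, E=39, F=26) along a 3-gon: merge 3 vertices and 3 edges, delete both glued faces → V=19, E=48, F=31.
Attach a pentagonal pyramid (V=6, E=10, F=6) along a 3-gon: merge 3 vertices and 3 edges, delete both glued faces → V=22, E=55, F=35.
Check: V − E + F = 22 − 55 + 35 = 2.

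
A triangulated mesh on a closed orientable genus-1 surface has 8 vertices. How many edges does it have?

χ = 2 − 2·1 = 0, and every face is a triangle so 3F = 2E.
V − E + F = 0 with E = 3F/2 gives 8 − (3/2 − 1)·F = 0, so F = 16 and E = 24.

24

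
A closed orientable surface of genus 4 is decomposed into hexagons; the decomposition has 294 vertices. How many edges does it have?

χ = 2 − 2·4 = -6, and every face is a hexagon so 6F = 2E.
V − E + F = -6 with E = 6F/2 gives 294 − (6/2 − 1)·F = -6, so F = 150 and E = 450.

450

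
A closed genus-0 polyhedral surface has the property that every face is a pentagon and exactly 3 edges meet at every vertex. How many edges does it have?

Each face has 5 edges and each edge borders two faces, so 2E = 5F.
Each vertex has degree 3, so 3V = 2E and hence V = 5F/3.
Euler: V − E + F = 2 ⇒ (5F/3) − (5F/2) + F = 2.
Multiply by 6: (10 − 15 + 6)F = 12, i.e. 1F = 12.
So F = 12, E = 5·12/2 = 30, V = 5·12/3 = 20.

30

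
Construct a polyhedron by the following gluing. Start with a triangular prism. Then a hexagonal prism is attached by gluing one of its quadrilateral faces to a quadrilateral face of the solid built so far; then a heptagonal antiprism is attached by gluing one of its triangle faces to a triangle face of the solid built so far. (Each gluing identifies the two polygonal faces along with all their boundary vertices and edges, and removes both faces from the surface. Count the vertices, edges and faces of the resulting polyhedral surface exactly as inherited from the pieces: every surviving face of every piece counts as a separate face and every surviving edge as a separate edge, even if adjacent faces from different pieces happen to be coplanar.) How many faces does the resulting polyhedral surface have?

25

A triangular prism: V=6, E=9, F=5.
Attach a hexagonal prism (V=12, E=18, F=8) along a 4-gon: merge 4 vertices and 4 edges, delete both glued faces → V=14, E=23, F=11.
Attach a heptagonal antiprism (V=14, E=28, F=16) along a 3-gon: merge 3 vertices and 3 edges, delete both glued faces → V=25, E=48, F=25.
Check: V − E + F = 25 − 48 + 25 = 2.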